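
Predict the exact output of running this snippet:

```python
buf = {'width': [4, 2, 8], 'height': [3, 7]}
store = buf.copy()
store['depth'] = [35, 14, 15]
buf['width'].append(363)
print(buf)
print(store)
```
{'width': [4, 2, 8, 363], 'height': [3, 7]}
{'width': [4, 2, 8, 363], 'height': [3, 7], 'depth': [35, 14, 15]}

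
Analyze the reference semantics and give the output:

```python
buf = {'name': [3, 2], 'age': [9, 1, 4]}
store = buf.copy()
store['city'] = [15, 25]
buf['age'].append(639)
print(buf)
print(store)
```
{'name': [3, 2], 'age': [9, 1, 4, 639]}
{'name': [3, 2], 'age': [9, 1, 4, 639], 'city': [15, 25]}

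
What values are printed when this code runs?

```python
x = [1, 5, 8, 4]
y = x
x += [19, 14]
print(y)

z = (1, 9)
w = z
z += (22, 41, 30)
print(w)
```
[1, 5, 8, 4, 19, 14]
(1, 9)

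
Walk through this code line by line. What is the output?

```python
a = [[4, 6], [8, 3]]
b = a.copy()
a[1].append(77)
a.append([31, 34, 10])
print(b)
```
[[4, 6], [8, 3, 77]]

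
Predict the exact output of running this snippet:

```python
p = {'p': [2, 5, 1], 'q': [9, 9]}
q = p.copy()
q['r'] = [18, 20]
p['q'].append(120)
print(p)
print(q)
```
{'p': [2, 5, 1], 'q': [9, 9, 120]}
{'p': [2, 5, 1], 'q': [9, 9, 120], 'r': [18, 20]}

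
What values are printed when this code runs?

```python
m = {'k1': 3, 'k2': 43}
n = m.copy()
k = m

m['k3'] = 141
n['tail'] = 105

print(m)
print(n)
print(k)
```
{'k1': 3, 'k2': 43, 'k3': 141}
{'k1': 3, 'k2': 43, 'tail': 105}
{'k1': 3, 'k2': 43, 'k3': 141}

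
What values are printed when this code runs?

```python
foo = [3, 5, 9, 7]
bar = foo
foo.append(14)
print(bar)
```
[3, 5, 9, 7, 14]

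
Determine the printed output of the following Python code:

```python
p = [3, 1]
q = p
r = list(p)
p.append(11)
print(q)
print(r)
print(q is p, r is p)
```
[3, 1, 11]
[3, 1]
True False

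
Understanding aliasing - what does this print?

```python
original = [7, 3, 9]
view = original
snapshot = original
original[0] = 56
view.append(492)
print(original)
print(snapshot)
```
[56, 3, 9, 492]
[56, 3, 9, 492]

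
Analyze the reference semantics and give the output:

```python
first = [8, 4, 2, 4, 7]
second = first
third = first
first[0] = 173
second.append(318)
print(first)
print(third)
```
[173, 4, 2, 4, 7, 318]
[173, 4, 2, 4, 7, 318]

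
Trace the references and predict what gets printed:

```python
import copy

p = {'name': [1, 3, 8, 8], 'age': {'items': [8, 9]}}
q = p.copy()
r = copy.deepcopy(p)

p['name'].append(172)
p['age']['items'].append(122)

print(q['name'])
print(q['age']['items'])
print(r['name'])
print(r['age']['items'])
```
[1, 3, 8, 8, 172]
[8, 9, 122]
[1, 3, 8, 8]
[8, 9]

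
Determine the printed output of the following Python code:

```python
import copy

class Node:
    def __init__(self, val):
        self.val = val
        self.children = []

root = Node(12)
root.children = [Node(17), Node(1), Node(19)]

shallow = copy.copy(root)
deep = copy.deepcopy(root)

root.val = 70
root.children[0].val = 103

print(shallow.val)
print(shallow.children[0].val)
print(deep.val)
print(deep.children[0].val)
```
12
103
12
17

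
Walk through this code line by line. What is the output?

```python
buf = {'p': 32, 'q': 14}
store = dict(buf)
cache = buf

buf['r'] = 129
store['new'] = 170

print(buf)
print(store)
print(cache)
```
{'p': 32, 'q': 14, 'r': 129}
{'p': 32, 'q': 14, 'new': 170}
{'p': 32, 'q': 14, 'r': 129}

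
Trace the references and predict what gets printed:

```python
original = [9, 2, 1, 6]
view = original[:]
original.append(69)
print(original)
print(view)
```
[9, 2, 1, 6, 69]
[9, 2, 1, 6]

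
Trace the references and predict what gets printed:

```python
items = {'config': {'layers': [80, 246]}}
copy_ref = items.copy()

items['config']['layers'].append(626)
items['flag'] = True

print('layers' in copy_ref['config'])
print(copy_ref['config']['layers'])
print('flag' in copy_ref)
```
True
[80, 246, 626]
False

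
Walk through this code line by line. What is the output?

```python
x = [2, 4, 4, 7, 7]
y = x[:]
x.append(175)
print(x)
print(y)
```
[2, 4, 4, 7, 7, 175]
[2, 4, 4, 7, 7]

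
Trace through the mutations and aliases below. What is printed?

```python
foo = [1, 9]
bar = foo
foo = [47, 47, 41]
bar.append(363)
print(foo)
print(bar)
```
[47, 47, 41]
[1, 9, 363]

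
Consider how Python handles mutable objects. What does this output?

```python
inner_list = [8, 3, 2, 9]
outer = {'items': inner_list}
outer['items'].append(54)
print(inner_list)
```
[8, 3, 2, 9, 54]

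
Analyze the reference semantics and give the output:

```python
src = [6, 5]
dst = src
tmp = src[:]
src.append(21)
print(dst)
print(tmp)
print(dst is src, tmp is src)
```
[6, 5, 21]
[6, 5]
True False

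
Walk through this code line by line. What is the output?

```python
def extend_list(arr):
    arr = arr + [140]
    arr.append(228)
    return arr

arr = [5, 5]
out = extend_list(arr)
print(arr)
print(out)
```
[5, 5]
[5, 5, 140, 228]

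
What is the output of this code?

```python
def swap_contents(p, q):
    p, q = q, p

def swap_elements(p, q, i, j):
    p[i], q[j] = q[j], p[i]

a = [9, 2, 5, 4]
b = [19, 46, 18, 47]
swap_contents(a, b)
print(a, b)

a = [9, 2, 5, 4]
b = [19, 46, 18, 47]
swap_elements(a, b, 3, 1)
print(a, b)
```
[9, 2, 5, 4] [19, 46, 18, 47]
[9, 2, 5, 46] [19, 4, 18, 47]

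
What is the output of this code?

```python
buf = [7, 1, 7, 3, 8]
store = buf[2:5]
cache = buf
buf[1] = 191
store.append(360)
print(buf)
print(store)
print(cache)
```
[7, 191, 7, 3, 8]
[7, 3, 8, 360]
[7, 191, 7, 3, 8]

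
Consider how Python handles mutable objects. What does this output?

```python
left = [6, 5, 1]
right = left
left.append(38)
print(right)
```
[6, 5, 1, 38]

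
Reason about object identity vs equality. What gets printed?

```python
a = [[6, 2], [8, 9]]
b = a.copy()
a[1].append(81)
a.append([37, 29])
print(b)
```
[[6, 2], [8, 9, 81]]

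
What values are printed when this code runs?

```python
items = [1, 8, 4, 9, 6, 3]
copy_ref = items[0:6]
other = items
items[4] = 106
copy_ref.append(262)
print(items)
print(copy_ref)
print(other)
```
[1, 8, 4, 9, 106, 3]
[1, 8, 4, 9, 6, 3, 262]
[1, 8, 4, 9, 106, 3]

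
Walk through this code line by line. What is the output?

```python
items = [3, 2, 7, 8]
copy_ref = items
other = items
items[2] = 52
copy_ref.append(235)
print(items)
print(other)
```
[3, 2, 52, 8, 235]
[3, 2, 52, 8, 235]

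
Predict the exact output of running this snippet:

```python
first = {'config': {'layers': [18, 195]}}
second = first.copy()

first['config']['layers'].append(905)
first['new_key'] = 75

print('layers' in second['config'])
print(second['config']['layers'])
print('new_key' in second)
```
True
[18, 195, 905]
False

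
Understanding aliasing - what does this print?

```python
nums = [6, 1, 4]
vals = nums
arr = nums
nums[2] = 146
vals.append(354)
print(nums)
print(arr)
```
[6, 1, 146, 354]
[6, 1, 146, 354]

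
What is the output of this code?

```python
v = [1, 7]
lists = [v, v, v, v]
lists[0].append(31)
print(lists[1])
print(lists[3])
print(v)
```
[1, 7, 31]
[1, 7, 31]
[1, 7, 31]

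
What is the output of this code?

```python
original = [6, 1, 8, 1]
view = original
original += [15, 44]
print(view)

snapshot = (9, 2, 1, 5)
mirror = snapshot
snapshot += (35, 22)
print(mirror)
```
[6, 1, 8, 1, 15, 44]
(9, 2, 1, 5)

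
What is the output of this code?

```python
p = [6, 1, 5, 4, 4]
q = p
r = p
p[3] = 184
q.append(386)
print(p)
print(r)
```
[6, 1, 5, 184, 4, 386]
[6, 1, 5, 184, 4, 386]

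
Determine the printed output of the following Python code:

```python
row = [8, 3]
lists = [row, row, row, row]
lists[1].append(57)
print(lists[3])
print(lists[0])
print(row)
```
[8, 3, 57]
[8, 3, 57]
[8, 3, 57]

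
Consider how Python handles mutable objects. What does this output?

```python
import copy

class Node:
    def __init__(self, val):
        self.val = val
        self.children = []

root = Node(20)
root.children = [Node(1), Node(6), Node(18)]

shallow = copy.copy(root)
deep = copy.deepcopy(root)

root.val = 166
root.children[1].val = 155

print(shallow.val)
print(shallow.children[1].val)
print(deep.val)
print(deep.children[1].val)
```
20
155
20
6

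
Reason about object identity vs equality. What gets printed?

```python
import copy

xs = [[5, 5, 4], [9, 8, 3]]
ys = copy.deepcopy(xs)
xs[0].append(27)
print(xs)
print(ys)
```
[[5, 5, 4, 27], [9, 8, 3]]
[[5, 5, 4], [9, 8, 3]]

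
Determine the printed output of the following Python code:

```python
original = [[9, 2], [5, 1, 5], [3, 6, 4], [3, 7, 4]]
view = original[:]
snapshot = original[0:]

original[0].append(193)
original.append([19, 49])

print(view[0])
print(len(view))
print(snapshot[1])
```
[9, 2, 193]
4
[5, 1, 5]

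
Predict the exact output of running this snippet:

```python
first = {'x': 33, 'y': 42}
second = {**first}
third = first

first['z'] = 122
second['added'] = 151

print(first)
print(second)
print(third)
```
{'x': 33, 'y': 42, 'z': 122}
{'x': 33, 'y': 42, 'added': 151}
{'x': 33, 'y': 42, 'z': 122}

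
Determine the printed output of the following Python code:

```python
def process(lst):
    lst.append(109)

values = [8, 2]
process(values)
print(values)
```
[8, 2, 109]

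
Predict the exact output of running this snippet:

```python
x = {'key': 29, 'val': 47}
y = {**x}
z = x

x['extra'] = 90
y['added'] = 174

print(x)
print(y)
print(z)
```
{'key': 29, 'val': 47, 'extra': 90}
{'key': 29, 'val': 47, 'added': 174}
{'key': 29, 'val': 47, 'extra': 90}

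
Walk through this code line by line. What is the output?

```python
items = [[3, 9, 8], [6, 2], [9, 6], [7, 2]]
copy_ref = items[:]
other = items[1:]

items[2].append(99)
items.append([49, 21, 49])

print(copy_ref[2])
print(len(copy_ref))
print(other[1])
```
[9, 6, 99]
4
[9, 6, 99]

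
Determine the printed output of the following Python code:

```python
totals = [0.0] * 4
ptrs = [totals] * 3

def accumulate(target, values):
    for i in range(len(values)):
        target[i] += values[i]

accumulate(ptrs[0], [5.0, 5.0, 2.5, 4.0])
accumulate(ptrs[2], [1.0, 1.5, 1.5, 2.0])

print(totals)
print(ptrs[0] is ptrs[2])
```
[6.0, 6.5, 4.0, 6.0]
True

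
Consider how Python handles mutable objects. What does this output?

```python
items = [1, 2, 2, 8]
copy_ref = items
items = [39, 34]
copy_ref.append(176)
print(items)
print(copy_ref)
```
[39, 34]
[1, 2, 2, 8, 176]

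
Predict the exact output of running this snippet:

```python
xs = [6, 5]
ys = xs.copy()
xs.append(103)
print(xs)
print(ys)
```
[6, 5, 103]
[6, 5]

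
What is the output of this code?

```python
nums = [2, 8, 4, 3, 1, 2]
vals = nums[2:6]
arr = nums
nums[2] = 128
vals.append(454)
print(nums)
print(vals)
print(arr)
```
[2, 8, 128, 3, 1, 2]
[4, 3, 1, 2, 454]
[2, 8, 128, 3, 1, 2]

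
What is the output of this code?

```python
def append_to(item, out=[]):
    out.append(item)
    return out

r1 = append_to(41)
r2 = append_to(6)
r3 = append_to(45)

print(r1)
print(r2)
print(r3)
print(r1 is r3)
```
[41, 6, 45]
[41, 6, 45]
[41, 6, 45]
True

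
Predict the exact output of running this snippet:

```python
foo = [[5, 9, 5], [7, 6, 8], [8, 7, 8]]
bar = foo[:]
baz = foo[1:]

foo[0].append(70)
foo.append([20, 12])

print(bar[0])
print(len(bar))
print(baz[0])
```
[5, 9, 5, 70]
3
[7, 6, 8]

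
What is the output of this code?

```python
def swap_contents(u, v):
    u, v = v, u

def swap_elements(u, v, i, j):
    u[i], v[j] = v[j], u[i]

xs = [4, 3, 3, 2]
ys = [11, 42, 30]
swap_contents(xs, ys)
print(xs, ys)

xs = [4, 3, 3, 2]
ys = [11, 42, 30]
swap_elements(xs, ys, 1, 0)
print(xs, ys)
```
[4, 3, 3, 2] [11, 42, 30]
[4, 11, 3, 2] [3, 42, 30]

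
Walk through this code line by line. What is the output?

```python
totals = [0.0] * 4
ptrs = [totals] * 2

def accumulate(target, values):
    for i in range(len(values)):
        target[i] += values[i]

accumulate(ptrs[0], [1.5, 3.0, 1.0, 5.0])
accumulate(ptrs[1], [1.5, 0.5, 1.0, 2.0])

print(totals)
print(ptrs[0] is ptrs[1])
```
[3.0, 3.5, 2.0, 7.0]
True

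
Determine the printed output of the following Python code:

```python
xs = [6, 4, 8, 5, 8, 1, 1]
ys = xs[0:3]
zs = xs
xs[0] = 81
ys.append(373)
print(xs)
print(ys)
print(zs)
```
[81, 4, 8, 5, 8, 1, 1]
[6, 4, 8, 373]
[81, 4, 8, 5, 8, 1, 1]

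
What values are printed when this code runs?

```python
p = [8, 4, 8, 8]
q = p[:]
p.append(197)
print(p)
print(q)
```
[8, 4, 8, 8, 197]
[8, 4, 8, 8]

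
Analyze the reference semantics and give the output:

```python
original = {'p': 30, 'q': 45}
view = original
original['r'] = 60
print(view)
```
{'p': 30, 'q': 45, 'r': 60}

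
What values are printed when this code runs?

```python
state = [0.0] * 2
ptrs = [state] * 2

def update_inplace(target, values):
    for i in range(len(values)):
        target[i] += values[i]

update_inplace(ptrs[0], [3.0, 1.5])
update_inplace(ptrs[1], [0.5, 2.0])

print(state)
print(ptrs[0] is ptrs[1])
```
[3.5, 3.5]
True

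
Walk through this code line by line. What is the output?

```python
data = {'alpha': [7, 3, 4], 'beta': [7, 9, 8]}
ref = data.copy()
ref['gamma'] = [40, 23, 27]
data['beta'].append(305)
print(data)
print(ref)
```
{'alpha': [7, 3, 4], 'beta': [7, 9, 8, 305]}
{'alpha': [7, 3, 4], 'beta': [7, 9, 8, 305], 'gamma': [40, 23, 27]}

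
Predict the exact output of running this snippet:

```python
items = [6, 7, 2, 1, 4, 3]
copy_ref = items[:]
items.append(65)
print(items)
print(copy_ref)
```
[6, 7, 2, 1, 4, 3, 65]
[6, 7, 2, 1, 4, 3]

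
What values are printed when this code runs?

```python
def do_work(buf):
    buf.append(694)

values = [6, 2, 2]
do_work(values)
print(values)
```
[6, 2, 2, 694]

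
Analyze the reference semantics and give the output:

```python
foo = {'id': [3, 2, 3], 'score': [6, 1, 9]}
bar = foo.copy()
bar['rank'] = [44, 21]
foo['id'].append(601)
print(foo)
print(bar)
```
{'id': [3, 2, 3, 601], 'score': [6, 1, 9]}
{'id': [3, 2, 3, 601], 'score': [6, 1, 9], 'rank': [44, 21]}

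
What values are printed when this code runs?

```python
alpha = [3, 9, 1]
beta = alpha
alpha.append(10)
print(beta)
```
[3, 9, 1, 10]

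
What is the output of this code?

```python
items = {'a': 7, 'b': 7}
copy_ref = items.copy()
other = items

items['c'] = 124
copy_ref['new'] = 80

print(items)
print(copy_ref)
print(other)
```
{'a': 7, 'b': 7, 'c': 124}
{'a': 7, 'b': 7, 'new': 80}
{'a': 7, 'b': 7, 'c': 124}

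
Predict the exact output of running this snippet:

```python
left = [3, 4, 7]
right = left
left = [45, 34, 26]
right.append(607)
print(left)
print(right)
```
[45, 34, 26]
[3, 4, 7, 607]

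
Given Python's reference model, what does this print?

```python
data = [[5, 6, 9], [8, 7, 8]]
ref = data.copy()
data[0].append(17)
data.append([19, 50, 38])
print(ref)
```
[[5, 6, 9, 17], [8, 7, 8]]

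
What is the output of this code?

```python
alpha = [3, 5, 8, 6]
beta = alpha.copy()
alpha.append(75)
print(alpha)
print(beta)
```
[3, 5, 8, 6, 75]
[3, 5, 8, 6]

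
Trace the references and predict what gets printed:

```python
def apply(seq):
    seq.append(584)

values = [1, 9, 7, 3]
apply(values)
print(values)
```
[1, 9, 7, 3, 584]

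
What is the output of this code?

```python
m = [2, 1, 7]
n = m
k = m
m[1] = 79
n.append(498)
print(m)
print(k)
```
[2, 79, 7, 498]
[2, 79, 7, 498]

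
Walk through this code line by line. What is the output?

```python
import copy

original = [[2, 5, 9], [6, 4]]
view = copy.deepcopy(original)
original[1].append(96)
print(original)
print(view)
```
[[2, 5, 9], [6, 4, 96]]
[[2, 5, 9], [6, 4]]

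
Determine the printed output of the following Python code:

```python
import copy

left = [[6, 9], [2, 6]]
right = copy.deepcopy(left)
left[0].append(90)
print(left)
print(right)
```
[[6, 9, 90], [2, 6]]
[[6, 9], [2, 6]]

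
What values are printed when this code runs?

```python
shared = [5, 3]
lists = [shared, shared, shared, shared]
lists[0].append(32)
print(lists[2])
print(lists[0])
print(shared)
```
[5, 3, 32]
[5, 3, 32]
[5, 3, 32]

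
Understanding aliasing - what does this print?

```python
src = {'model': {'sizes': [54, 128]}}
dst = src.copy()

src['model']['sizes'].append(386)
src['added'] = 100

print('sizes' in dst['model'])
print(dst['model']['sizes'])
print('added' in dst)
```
True
[54, 128, 386]
False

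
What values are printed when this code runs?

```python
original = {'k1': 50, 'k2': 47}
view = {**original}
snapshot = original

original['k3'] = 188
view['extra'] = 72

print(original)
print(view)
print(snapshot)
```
{'k1': 50, 'k2': 47, 'k3': 188}
{'k1': 50, 'k2': 47, 'extra': 72}
{'k1': 50, 'k2': 47, 'k3': 188}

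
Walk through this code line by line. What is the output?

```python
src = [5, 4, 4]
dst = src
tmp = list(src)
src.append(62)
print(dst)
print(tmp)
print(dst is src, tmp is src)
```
[5, 4, 4, 62]
[5, 4, 4]
True False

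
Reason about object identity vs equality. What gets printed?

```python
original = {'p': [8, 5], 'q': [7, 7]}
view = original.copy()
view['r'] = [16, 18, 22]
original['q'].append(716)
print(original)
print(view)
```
{'p': [8, 5], 'q': [7, 7, 716]}
{'p': [8, 5], 'q': [7, 7, 716], 'r': [16, 18, 22]}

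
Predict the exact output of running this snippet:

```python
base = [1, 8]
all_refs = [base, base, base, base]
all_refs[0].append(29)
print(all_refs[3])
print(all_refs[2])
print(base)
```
[1, 8, 29]
[1, 8, 29]
[1, 8, 29]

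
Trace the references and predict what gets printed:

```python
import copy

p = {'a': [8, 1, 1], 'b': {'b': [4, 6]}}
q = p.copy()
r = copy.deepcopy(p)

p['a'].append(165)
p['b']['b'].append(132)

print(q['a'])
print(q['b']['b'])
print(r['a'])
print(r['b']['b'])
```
[8, 1, 1, 165]
[4, 6, 132]
[8, 1, 1]
[4, 6]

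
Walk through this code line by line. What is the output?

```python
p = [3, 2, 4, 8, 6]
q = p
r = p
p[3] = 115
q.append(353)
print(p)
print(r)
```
[3, 2, 4, 115, 6, 353]
[3, 2, 4, 115, 6, 353]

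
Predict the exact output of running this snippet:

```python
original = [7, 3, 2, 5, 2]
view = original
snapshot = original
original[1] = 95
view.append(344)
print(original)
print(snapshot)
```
[7, 95, 2, 5, 2, 344]
[7, 95, 2, 5, 2, 344]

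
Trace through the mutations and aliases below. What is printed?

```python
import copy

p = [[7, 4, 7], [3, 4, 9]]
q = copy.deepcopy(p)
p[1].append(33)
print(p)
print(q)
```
[[7, 4, 7], [3, 4, 9, 33]]
[[7, 4, 7], [3, 4, 9]]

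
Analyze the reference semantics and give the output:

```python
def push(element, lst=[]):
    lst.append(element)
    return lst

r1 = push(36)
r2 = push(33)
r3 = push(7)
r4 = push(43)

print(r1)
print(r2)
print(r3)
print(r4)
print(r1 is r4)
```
[36, 33, 7, 43]
[36, 33, 7, 43]
[36, 33, 7, 43]
[36, 33, 7, 43]
True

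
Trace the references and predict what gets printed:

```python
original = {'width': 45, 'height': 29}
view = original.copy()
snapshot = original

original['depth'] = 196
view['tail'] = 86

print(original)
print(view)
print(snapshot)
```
{'width': 45, 'height': 29, 'depth': 196}
{'width': 45, 'height': 29, 'tail': 86}
{'width': 45, 'height': 29, 'depth': 196}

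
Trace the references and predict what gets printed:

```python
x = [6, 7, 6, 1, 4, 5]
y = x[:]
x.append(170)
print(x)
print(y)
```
[6, 7, 6, 1, 4, 5, 170]
[6, 7, 6, 1, 4, 5]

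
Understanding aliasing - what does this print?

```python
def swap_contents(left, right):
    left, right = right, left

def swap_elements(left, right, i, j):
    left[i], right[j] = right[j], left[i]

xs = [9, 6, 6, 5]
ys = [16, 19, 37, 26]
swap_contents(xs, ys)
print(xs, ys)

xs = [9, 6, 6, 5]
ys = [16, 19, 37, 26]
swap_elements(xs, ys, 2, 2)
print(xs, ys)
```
[9, 6, 6, 5] [16, 19, 37, 26]
[9, 6, 37, 5] [16, 19, 6, 26]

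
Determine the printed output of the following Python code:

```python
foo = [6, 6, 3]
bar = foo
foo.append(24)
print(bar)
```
[6, 6, 3, 24]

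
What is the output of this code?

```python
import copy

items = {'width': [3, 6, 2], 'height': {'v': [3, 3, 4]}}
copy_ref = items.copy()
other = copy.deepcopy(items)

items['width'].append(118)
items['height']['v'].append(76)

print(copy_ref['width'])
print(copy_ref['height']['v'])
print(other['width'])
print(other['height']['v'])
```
[3, 6, 2, 118]
[3, 3, 4, 76]
[3, 6, 2]
[3, 3, 4]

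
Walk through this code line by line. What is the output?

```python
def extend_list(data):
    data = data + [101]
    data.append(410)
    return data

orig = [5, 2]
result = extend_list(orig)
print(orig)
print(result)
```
[5, 2]
[5, 2, 101, 410]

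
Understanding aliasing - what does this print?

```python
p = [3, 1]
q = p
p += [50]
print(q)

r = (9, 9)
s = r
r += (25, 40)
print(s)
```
[3, 1, 50]
(9, 9)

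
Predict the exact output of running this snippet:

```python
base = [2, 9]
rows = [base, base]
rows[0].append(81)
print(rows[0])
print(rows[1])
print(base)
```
[2, 9, 81]
[2, 9, 81]
[2, 9, 81]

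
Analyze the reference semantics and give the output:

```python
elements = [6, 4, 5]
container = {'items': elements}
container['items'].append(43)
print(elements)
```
[6, 4, 5, 43]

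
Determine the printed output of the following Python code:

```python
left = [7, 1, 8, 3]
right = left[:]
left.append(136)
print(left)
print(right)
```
[7, 1, 8, 3, 136]
[7, 1, 8, 3]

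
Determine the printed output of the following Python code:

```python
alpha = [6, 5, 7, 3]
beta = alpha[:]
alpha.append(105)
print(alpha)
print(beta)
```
[6, 5, 7, 3, 105]
[6, 5, 7, 3]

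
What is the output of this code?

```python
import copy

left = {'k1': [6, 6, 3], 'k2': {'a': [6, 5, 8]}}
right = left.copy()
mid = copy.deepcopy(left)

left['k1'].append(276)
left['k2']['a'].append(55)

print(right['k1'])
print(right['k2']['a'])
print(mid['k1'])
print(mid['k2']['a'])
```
[6, 6, 3, 276]
[6, 5, 8, 55]
[6, 6, 3]
[6, 5, 8]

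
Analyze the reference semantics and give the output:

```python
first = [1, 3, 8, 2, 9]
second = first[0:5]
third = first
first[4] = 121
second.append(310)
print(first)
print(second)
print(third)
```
[1, 3, 8, 2, 121]
[1, 3, 8, 2, 9, 310]
[1, 3, 8, 2, 121]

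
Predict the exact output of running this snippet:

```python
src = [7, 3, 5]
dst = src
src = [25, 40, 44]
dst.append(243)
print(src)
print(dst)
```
[25, 40, 44]
[7, 3, 5, 243]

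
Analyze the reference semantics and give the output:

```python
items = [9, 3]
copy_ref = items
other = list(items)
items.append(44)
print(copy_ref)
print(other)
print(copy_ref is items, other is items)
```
[9, 3, 44]
[9, 3]
True False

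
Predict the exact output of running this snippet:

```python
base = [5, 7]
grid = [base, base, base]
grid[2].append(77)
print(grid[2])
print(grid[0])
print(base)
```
[5, 7, 77]
[5, 7, 77]
[5, 7, 77]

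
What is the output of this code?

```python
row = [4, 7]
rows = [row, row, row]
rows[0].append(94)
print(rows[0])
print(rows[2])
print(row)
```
[4, 7, 94]
[4, 7, 94]
[4, 7, 94]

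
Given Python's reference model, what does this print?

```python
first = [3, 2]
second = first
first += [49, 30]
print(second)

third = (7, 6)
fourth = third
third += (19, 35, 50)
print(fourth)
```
[3, 2, 49, 30]
(7, 6)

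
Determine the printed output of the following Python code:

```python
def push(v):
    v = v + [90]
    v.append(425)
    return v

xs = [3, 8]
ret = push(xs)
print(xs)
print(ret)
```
[3, 8]
[3, 8, 90, 425]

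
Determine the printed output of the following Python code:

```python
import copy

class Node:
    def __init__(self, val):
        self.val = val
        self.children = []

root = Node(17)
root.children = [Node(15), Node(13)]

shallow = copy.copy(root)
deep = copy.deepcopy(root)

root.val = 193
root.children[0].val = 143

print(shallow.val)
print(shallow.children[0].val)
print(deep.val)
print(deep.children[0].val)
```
17
143
17
15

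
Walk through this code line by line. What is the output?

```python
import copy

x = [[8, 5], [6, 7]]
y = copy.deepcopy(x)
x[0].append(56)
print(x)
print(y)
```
[[8, 5, 56], [6, 7]]
[[8, 5], [6, 7]]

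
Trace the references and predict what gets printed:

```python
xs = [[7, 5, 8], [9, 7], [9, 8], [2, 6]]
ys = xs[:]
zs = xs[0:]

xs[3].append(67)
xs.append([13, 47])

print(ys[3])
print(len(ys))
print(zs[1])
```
[2, 6, 67]
4
[9, 7]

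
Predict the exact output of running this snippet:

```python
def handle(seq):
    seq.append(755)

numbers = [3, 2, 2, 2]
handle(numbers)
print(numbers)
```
[3, 2, 2, 2, 755]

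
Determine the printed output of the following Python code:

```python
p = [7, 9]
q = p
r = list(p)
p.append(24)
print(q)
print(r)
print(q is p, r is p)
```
[7, 9, 24]
[7, 9]
True False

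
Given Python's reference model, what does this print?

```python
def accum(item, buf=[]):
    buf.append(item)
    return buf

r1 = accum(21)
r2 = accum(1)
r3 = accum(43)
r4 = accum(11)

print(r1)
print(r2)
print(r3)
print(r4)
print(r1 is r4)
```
[21, 1, 43, 11]
[21, 1, 43, 11]
[21, 1, 43, 11]
[21, 1, 43, 11]
True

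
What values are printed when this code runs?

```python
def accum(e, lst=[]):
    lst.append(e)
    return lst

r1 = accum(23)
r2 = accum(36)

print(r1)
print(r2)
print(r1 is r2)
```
[23, 36]
[23, 36]
True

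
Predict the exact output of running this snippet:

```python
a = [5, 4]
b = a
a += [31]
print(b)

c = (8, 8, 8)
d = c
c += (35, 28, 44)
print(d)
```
[5, 4, 31]
(8, 8, 8)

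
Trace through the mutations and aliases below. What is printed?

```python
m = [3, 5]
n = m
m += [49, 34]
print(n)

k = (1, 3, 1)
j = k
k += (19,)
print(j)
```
[3, 5, 49, 34]
(1, 3, 1)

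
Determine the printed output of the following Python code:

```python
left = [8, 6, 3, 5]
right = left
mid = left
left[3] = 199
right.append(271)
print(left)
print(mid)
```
[8, 6, 3, 199, 271]
[8, 6, 3, 199, 271]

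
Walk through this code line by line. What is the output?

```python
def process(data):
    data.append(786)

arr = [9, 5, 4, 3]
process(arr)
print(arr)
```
[9, 5, 4, 3, 786]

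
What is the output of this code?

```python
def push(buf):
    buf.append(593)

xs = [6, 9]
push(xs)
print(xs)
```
[6, 9, 593]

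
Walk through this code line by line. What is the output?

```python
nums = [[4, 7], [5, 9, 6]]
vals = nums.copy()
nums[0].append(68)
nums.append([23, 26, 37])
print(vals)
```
[[4, 7, 68], [5, 9, 6]]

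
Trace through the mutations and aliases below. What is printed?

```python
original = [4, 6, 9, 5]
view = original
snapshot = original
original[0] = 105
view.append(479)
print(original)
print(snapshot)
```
[105, 6, 9, 5, 479]
[105, 6, 9, 5, 479]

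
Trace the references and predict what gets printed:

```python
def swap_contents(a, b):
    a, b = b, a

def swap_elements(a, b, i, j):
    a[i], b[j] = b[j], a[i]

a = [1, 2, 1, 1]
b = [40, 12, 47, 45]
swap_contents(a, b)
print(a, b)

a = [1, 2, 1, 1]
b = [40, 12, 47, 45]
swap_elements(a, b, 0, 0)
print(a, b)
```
[1, 2, 1, 1] [40, 12, 47, 45]
[40, 2, 1, 1] [1, 12, 47, 45]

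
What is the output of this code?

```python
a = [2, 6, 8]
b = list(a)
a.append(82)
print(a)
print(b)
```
[2, 6, 8, 82]
[2, 6, 8]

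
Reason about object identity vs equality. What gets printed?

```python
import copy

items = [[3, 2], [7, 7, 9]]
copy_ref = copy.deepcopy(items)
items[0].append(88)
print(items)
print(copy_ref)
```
[[3, 2, 88], [7, 7, 9]]
[[3, 2], [7, 7, 9]]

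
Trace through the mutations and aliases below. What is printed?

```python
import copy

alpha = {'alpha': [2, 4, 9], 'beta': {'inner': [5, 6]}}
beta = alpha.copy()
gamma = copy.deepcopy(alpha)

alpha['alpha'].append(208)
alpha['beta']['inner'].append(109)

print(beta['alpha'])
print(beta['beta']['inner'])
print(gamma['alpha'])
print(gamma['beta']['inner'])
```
[2, 4, 9, 208]
[5, 6, 109]
[2, 4, 9]
[5, 6]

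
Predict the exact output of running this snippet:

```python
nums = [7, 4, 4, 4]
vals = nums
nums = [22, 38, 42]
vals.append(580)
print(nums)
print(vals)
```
[22, 38, 42]
[7, 4, 4, 4, 580]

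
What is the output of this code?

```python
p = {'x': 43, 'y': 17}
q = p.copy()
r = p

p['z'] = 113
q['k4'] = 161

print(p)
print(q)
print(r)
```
{'x': 43, 'y': 17, 'z': 113}
{'x': 43, 'y': 17, 'k4': 161}
{'x': 43, 'y': 17, 'z': 113}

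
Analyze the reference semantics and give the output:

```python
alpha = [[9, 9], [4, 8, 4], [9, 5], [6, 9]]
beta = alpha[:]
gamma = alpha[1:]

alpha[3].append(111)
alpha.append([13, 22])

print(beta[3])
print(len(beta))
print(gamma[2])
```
[6, 9, 111]
4
[6, 9, 111]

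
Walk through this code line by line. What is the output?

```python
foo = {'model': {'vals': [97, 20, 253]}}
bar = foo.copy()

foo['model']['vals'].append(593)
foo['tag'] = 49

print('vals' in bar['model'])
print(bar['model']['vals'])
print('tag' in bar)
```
True
[97, 20, 253, 593]
False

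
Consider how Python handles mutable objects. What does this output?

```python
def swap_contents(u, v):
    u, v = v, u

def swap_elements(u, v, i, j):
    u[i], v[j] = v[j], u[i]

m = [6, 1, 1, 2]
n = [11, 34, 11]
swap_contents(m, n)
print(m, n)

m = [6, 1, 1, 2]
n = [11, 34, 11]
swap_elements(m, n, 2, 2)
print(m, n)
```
[6, 1, 1, 2] [11, 34, 11]
[6, 1, 11, 2] [11, 34, 1]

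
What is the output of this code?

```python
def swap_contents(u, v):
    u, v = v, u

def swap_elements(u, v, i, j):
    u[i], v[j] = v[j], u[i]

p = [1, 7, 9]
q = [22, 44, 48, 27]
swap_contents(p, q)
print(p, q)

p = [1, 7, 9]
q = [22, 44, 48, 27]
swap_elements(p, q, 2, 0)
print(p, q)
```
[1, 7, 9] [22, 44, 48, 27]
[1, 7, 22] [9, 44, 48, 27]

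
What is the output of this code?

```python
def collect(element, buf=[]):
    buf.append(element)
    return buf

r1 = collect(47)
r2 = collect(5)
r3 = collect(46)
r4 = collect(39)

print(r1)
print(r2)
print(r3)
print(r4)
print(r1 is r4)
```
[47, 5, 46, 39]
[47, 5, 46, 39]
[47, 5, 46, 39]
[47, 5, 46, 39]
True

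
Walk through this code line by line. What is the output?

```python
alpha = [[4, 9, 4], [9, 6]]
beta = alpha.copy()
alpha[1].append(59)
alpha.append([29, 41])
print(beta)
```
[[4, 9, 4], [9, 6, 59]]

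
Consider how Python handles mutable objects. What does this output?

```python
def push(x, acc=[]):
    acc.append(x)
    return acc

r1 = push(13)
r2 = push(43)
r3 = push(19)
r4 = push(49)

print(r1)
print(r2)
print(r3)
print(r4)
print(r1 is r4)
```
[13, 43, 19, 49]
[13, 43, 19, 49]
[13, 43, 19, 49]
[13, 43, 19, 49]
True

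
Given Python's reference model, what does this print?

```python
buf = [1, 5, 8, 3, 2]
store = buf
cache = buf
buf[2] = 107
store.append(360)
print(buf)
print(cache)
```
[1, 5, 107, 3, 2, 360]
[1, 5, 107, 3, 2, 360]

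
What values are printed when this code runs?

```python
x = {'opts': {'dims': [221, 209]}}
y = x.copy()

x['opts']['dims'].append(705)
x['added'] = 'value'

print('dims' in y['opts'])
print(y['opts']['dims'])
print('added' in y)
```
True
[221, 209, 705]
False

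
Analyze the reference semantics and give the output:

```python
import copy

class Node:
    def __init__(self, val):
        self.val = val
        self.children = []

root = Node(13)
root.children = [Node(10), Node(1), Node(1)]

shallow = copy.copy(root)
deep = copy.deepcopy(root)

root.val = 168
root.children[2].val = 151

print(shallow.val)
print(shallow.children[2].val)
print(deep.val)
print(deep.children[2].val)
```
13
151
13
1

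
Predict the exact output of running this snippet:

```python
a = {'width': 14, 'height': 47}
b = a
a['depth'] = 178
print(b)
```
{'width': 14, 'height': 47, 'depth': 178}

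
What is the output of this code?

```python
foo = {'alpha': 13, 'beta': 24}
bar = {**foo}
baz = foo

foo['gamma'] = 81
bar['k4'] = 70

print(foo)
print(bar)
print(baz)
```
{'alpha': 13, 'beta': 24, 'gamma': 81}
{'alpha': 13, 'beta': 24, 'k4': 70}
{'alpha': 13, 'beta': 24, 'gamma': 81}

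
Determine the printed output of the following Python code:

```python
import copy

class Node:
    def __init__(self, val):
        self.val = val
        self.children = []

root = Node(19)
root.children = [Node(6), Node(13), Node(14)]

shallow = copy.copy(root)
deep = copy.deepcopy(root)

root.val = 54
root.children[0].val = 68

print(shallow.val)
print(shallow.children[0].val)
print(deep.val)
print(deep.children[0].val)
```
19
68
19
6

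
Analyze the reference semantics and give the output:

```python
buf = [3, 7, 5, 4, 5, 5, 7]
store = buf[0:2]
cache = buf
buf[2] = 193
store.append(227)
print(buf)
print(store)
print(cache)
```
[3, 7, 193, 4, 5, 5, 7]
[3, 7, 227]
[3, 7, 193, 4, 5, 5, 7]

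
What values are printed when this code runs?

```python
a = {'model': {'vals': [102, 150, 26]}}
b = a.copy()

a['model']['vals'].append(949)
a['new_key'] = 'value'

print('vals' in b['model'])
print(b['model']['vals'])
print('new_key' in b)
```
True
[102, 150, 26, 949]
False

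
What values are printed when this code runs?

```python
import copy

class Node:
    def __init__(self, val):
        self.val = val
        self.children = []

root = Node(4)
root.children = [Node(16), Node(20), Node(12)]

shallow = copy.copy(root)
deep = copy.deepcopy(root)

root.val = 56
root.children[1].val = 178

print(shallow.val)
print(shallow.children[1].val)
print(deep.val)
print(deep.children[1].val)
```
4
178
4
20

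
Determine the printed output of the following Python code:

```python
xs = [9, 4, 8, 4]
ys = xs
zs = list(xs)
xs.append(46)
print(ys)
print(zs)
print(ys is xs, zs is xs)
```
[9, 4, 8, 4, 46]
[9, 4, 8, 4]
True False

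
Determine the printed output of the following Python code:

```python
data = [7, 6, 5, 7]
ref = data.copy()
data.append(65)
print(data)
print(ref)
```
[7, 6, 5, 7, 65]
[7, 6, 5, 7]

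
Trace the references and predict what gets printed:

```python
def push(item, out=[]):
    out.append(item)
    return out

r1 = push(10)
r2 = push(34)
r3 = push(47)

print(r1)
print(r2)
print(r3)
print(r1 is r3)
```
[10, 34, 47]
[10, 34, 47]
[10, 34, 47]
True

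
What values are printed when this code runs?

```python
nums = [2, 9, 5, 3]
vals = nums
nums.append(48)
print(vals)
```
[2, 9, 5, 3, 48]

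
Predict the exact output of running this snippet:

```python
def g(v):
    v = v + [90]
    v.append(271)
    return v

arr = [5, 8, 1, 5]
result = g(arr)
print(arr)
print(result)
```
[5, 8, 1, 5]
[5, 8, 1, 5, 90, 271]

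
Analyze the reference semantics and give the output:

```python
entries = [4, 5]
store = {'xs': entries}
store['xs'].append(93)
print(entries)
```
[4, 5, 93]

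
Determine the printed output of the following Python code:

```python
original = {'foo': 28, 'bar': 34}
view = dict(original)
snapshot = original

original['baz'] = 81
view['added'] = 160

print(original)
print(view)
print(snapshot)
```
{'foo': 28, 'bar': 34, 'baz': 81}
{'foo': 28, 'bar': 34, 'added': 160}
{'foo': 28, 'bar': 34, 'baz': 81}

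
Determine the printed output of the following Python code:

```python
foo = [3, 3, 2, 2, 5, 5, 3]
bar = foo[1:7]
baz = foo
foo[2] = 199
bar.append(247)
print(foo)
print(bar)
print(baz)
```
[3, 3, 199, 2, 5, 5, 3]
[3, 2, 2, 5, 5, 3, 247]
[3, 3, 199, 2, 5, 5, 3]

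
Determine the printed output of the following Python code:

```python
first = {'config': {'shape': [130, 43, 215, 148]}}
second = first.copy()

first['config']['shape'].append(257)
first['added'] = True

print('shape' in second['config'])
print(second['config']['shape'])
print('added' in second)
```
True
[130, 43, 215, 148, 257]
False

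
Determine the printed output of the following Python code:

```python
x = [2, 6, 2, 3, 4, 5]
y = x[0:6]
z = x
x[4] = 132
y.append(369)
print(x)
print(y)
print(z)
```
[2, 6, 2, 3, 132, 5]
[2, 6, 2, 3, 4, 5, 369]
[2, 6, 2, 3, 132, 5]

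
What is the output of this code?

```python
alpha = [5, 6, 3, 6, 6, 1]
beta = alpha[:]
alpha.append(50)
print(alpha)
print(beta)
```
[5, 6, 3, 6, 6, 1, 50]
[5, 6, 3, 6, 6, 1]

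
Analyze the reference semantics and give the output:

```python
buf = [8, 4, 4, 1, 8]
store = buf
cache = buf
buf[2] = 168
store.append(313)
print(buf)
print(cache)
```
[8, 4, 168, 1, 8, 313]
[8, 4, 168, 1, 8, 313]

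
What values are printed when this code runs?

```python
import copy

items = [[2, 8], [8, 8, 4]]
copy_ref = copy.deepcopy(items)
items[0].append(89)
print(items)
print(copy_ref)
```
[[2, 8, 89], [8, 8, 4]]
[[2, 8], [8, 8, 4]]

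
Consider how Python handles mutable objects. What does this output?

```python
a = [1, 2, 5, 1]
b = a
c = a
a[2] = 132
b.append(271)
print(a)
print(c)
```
[1, 2, 132, 1, 271]
[1, 2, 132, 1, 271]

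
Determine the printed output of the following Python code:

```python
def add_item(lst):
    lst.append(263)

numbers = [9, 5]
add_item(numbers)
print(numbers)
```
[9, 5, 263]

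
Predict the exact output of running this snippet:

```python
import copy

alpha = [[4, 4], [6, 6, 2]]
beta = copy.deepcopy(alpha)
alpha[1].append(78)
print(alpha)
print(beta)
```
[[4, 4], [6, 6, 2, 78]]
[[4, 4], [6, 6, 2]]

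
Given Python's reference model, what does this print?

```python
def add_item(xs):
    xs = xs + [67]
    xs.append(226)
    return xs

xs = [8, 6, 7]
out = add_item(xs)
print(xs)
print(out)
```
[8, 6, 7]
[8, 6, 7, 67, 226]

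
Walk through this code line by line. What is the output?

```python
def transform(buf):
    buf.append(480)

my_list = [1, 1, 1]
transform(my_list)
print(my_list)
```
[1, 1, 1, 480]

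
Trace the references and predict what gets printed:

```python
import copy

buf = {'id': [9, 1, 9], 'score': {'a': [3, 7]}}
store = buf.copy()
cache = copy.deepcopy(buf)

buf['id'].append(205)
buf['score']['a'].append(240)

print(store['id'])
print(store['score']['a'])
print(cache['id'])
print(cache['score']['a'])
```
[9, 1, 9, 205]
[3, 7, 240]
[9, 1, 9]
[3, 7]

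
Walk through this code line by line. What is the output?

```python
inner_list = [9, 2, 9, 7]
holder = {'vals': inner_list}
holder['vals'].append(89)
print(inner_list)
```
[9, 2, 9, 7, 89]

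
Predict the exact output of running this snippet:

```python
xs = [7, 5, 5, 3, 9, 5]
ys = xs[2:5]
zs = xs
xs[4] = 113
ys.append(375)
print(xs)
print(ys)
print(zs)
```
[7, 5, 5, 3, 113, 5]
[5, 3, 9, 375]
[7, 5, 5, 3, 113, 5]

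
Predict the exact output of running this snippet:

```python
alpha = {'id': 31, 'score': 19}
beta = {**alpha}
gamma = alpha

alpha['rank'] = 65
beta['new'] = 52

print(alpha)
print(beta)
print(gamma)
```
{'id': 31, 'score': 19, 'rank': 65}
{'id': 31, 'score': 19, 'new': 52}
{'id': 31, 'score': 19, 'rank': 65}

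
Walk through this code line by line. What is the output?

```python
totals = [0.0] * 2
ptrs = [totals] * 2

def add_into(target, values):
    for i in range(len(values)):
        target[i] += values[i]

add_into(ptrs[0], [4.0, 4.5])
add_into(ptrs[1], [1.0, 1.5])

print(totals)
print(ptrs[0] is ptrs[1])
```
[5.0, 6.0]
True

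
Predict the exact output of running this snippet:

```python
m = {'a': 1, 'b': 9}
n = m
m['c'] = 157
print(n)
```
{'a': 1, 'b': 9, 'c': 157}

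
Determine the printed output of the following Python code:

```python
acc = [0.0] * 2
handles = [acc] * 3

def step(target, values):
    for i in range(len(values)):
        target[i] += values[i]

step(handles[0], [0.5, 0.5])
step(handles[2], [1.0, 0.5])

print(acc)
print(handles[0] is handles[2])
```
[1.5, 1.0]
True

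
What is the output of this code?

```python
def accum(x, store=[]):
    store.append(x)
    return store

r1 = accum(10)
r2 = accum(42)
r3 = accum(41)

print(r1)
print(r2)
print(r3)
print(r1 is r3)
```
[10, 42, 41]
[10, 42, 41]
[10, 42, 41]
True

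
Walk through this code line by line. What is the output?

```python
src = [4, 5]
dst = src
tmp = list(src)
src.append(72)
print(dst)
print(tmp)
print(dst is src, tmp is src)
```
[4, 5, 72]
[4, 5]
True False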